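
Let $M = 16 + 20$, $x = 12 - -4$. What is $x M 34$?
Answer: $19584$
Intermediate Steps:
$x = 16$ ($x = 12 + 4 = 16$)
$M = 36$
$x M 34 = 16 \cdot 36 \cdot 34 = 576 \cdot 34 = 19584$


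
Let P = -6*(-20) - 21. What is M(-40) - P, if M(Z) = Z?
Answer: -139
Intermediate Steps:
P = 99 (P = 120 - 21 = 99)
M(-40) - P = -40 - 1*99 = -40 - 99 = -139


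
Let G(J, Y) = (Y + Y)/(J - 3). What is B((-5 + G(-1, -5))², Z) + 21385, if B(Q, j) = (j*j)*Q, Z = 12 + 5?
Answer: 92765/4 ≈ 23191.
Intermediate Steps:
G(J, Y) = 2*Y/(-3 + J) (G(J, Y) = (2*Y)/(-3 + J) = 2*Y/(-3 + J))
Z = 17
B(Q, j) = Q*j² (B(Q, j) = j²*Q = Q*j²)
B((-5 + G(-1, -5))², Z) + 21385 = (-5 + 2*(-5)/(-3 - 1))²*17² + 21385 = (-5 + 2*(-5)/(-4))²*289 + 21385 = (-5 + 2*(-5)*(-¼))²*289 + 21385 = (-5 + 5/2)²*289 + 21385 = (-5/2)²*289 + 21385 = (25/4)*289 + 21385 = 7225/4 + 21385 = 92765/4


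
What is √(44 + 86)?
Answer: √130 ≈ 11.402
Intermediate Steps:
√(44 + 86) = √130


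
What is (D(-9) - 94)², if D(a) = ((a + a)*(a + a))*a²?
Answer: 683822500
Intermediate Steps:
D(a) = 4*a⁴ (D(a) = ((2*a)*(2*a))*a² = (4*a²)*a² = 4*a⁴)
(D(-9) - 94)² = (4*(-9)⁴ - 94)² = (4*6561 - 94)² = (26244 - 94)² = 26150² = 683822500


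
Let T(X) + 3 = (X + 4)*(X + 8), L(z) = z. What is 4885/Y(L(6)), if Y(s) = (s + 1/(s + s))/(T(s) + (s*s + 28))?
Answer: 11782620/73 ≈ 1.6141e+5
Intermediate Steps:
T(X) = -3 + (4 + X)*(8 + X) (T(X) = -3 + (X + 4)*(X + 8) = -3 + (4 + X)*(8 + X))
Y(s) = (s + 1/(2*s))/(57 + 2*s² + 12*s) (Y(s) = (s + 1/(s + s))/((29 + s² + 12*s) + (s*s + 28)) = (s + 1/(2*s))/((29 + s² + 12*s) + (s² + 28)) = (s + 1/(2*s))/((29 + s² + 12*s) + (28 + s²)) = (s + 1/(2*s))/(57 + 2*s² + 12*s))
4885/Y(L(6)) = 4885/(((½ + 6²)/(6*(57 + 2*6² + 12*6)))) = 4885/(((½ + 36)/(6*(57 + 2*36 + 72)))) = 4885/(((⅙)*(73/2)/(57 + 72 + 72))) = 4885/(((⅙)*(73/2)/201)) = 4885/(((⅙)*(1/201)*(73/2))) = 4885/(73/2412) = 4885*(2412/73) = 11782620/73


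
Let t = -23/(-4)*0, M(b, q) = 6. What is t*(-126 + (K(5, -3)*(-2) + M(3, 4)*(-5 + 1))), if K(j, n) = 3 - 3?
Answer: 0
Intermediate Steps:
K(j, n) = 0
t = 0 (t = -23*(-1/4)*0 = (23/4)*0 = 0)
t*(-126 + (K(5, -3)*(-2) + M(3, 4)*(-5 + 1))) = 0*(-126 + (0*(-2) + 6*(-5 + 1))) = 0*(-126 + (0 + 6*(-4))) = 0*(-126 + (0 - 24)) = 0*(-126 - 24) = 0*(-150) = 0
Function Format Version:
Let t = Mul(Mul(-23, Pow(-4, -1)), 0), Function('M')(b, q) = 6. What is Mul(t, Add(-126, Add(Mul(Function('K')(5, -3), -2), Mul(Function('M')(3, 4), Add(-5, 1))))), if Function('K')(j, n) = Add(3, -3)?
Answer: 0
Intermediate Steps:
Function('K')(j, n) = 0
t = 0 (t = Mul(Mul(-23, Rational(-1, 4)), 0) = Mul(Rational(23, 4), 0) = 0)
Mul(t, Add(-126, Add(Mul(Function('K')(5, -3), -2), Mul(Function('M')(3, 4), Add(-5, 1))))) = Mul(0, Add(-126, Add(Mul(0, -2), Mul(6, Add(-5, 1))))) = Mul(0, Add(-126, Add(0, Mul(6, -4)))) = Mul(0, Add(-126, Add(0, -24))) = Mul(0, Add(-126, -24)) = Mul(0, -150) = 0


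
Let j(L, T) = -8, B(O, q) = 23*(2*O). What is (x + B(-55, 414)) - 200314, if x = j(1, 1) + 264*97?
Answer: -177244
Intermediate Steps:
B(O, q) = 46*O
x = 25600 (x = -8 + 264*97 = -8 + 25608 = 25600)
(x + B(-55, 414)) - 200314 = (25600 + 46*(-55)) - 200314 = (25600 - 2530) - 200314 = 23070 - 200314 = -177244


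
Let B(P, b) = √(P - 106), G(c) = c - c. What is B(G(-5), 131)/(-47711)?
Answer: -I*√106/47711 ≈ -0.00021579*I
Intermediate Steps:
G(c) = 0
B(P, b) = √(-106 + P)
B(G(-5), 131)/(-47711) = √(-106 + 0)/(-47711) = √(-106)*(-1/47711) = (I*√106)*(-1/47711) = -I*√106/47711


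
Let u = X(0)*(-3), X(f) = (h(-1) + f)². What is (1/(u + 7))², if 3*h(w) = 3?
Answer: 1/16 ≈ 0.062500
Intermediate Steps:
h(w) = 1 (h(w) = (⅓)*3 = 1)
X(f) = (1 + f)²
u = -3 (u = (1 + 0)²*(-3) = 1²*(-3) = 1*(-3) = -3)
(1/(u + 7))² = (1/(-3 + 7))² = (1/4)² = (¼)² = 1/16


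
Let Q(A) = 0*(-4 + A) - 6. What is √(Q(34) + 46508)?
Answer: √46502 ≈ 215.64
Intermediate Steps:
Q(A) = -6 (Q(A) = 0 - 6 = -6)
√(Q(34) + 46508) = √(-6 + 46508) = √46502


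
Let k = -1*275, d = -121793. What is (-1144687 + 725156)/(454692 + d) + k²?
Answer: 3596438192/47557 ≈ 75624.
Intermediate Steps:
k = -275
(-1144687 + 725156)/(454692 + d) + k² = (-1144687 + 725156)/(454692 - 121793) + (-275)² = -419531/332899 + 75625 = -419531*1/332899 + 75625 = -59933/47557 + 75625 = 3596438192/47557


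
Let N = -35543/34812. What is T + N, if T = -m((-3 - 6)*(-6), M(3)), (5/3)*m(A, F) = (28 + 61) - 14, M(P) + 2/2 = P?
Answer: -1602083/34812 ≈ -46.021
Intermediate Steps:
M(P) = -1 + P
m(A, F) = 45 (m(A, F) = 3*((28 + 61) - 14)/5 = 3*(89 - 14)/5 = (⅗)*75 = 45)
N = -35543/34812 (N = -35543*1/34812 = -35543/34812 ≈ -1.0210)
T = -45 (T = -1*45 = -45)
T + N = -45 - 35543/34812 = -1602083/34812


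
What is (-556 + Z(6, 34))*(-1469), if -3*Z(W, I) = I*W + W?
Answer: 919594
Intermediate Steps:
Z(W, I) = -W/3 - I*W/3 (Z(W, I) = -(I*W + W)/3 = -(W + I*W)/3 = -W/3 - I*W/3)
(-556 + Z(6, 34))*(-1469) = (-556 - ⅓*6*(1 + 34))*(-1469) = (-556 - ⅓*6*35)*(-1469) = (-556 - 70)*(-1469) = -626*(-1469) = 919594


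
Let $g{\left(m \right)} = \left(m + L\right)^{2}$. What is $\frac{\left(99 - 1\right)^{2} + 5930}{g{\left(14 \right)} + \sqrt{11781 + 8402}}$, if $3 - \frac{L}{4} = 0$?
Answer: $\frac{10500984}{436793} - \frac{15534 \sqrt{20183}}{436793} \approx 18.989$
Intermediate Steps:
$L = 12$ ($L = 12 - 0 = 12 + 0 = 12$)
$g{\left(m \right)} = \left(12 + m\right)^{2}$ ($g{\left(m \right)} = \left(m + 12\right)^{2} = \left(12 + m\right)^{2}$)
$\frac{\left(99 - 1\right)^{2} + 5930}{g{\left(14 \right)} + \sqrt{11781 + 8402}} = \frac{\left(99 - 1\right)^{2} + 5930}{\left(12 + 14\right)^{2} + \sqrt{11781 + 8402}} = \frac{98^{2} + 5930}{26^{2} + \sqrt{20183}} = \frac{9604 + 5930}{676 + \sqrt{20183}} = \frac{15534}{676 + \sqrt{20183}}$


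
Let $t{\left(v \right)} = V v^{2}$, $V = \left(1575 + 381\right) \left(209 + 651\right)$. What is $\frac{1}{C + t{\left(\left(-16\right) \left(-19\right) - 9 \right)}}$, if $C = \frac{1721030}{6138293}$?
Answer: $\frac{6138293}{898584552676103030} \approx 6.8311 \cdot 10^{-12}$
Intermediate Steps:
$V = 1682160$ ($V = 1956 \cdot 860 = 1682160$)
$C = \frac{1721030}{6138293}$ ($C = 1721030 \cdot \frac{1}{6138293} = \frac{1721030}{6138293} \approx 0.28038$)
$t{\left(v \right)} = 1682160 v^{2}$
$\frac{1}{C + t{\left(\left(-16\right) \left(-19\right) - 9 \right)}} = \frac{1}{\frac{1721030}{6138293} + 1682160 \left(\left(-16\right) \left(-19\right) - 9\right)^{2}} = \frac{1}{\frac{1721030}{6138293} + 1682160 \left(304 - 9\right)^{2}} = \frac{1}{\frac{1721030}{6138293} + 1682160 \cdot 295^{2}} = \frac{1}{\frac{1721030}{6138293} + 1682160 \cdot 87025} = \frac{1}{\frac{1721030}{6138293} + 146389974000} = \frac{1}{\frac{898584552676103030}{6138293}} = \frac{6138293}{898584552676103030}$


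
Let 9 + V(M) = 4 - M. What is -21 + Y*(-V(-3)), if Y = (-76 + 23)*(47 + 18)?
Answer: -6911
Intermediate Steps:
V(M) = -5 - M (V(M) = -9 + (4 - M) = -5 - M)
Y = -3445 (Y = -53*65 = -3445)
-21 + Y*(-V(-3)) = -21 - (-3445)*(-5 - 1*(-3)) = -21 - (-3445)*(-5 + 3) = -21 - (-3445)*(-2) = -21 - 3445*2 = -21 - 6890 = -6911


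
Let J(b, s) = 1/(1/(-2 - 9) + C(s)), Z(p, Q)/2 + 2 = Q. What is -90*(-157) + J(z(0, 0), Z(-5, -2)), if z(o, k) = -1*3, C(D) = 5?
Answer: 763031/54 ≈ 14130.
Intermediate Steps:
Z(p, Q) = -4 + 2*Q
z(o, k) = -3
J(b, s) = 11/54 (J(b, s) = 1/(1/(-2 - 9) + 5) = 1/(1/(-11) + 5) = 1/(-1/11 + 5) = 1/(54/11) = 11/54)
-90*(-157) + J(z(0, 0), Z(-5, -2)) = -90*(-157) + 11/54 = 14130 + 11/54 = 763031/54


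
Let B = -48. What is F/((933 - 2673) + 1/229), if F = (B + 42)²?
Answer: -8244/398459 ≈ -0.020690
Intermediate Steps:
F = 36 (F = (-48 + 42)² = (-6)² = 36)
F/((933 - 2673) + 1/229) = 36/((933 - 2673) + 1/229) = 36/(-1740 + 1/229) = 36/(-398459/229) = 36*(-229/398459) = -8244/398459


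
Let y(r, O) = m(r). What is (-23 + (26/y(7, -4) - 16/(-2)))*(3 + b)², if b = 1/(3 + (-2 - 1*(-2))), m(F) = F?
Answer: -7900/63 ≈ -125.40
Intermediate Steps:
b = ⅓ (b = 1/(3 + (-2 + 2)) = 1/(3 + 0) = 1/3 = ⅓ ≈ 0.33333)
y(r, O) = r
(-23 + (26/y(7, -4) - 16/(-2)))*(3 + b)² = (-23 + (26/7 - 16/(-2)))*(3 + ⅓)² = (-23 + (26*(⅐) - 16*(-½)))*(10/3)² = (-23 + (26/7 + 8))*(100/9) = (-23 + 82/7)*(100/9) = -79/7*100/9 = -7900/63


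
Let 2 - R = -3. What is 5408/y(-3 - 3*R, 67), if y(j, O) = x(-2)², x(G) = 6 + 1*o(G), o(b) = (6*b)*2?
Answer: 1352/81 ≈ 16.691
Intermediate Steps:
R = 5 (R = 2 - 1*(-3) = 2 + 3 = 5)
o(b) = 12*b
x(G) = 6 + 12*G (x(G) = 6 + 1*(12*G) = 6 + 12*G)
y(j, O) = 324 (y(j, O) = (6 + 12*(-2))² = (6 - 24)² = (-18)² = 324)
5408/y(-3 - 3*R, 67) = 5408/324 = 5408*(1/324) = 1352/81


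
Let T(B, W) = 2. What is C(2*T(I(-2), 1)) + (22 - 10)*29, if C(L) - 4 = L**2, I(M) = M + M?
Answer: 368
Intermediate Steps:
I(M) = 2*M
C(L) = 4 + L**2
C(2*T(I(-2), 1)) + (22 - 10)*29 = (4 + (2*2)**2) + (22 - 10)*29 = (4 + 4**2) + 12*29 = (4 + 16) + 348 = 20 + 348 = 368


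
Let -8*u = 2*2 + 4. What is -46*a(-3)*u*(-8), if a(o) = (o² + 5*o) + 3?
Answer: 1104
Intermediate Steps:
a(o) = 3 + o² + 5*o
u = -1 (u = -(2*2 + 4)/8 = -(4 + 4)/8 = -⅛*8 = -1)
-46*a(-3)*u*(-8) = -46*(3 + (-3)² + 5*(-3))*(-1)*(-8) = -46*(3 + 9 - 15)*(-1)*(-8) = -46*(-3*(-1))*(-8) = -138*(-8) = -46*(-24) = 1104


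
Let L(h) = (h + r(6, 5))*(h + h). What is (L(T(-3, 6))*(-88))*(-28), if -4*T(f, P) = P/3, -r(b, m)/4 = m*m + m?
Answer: 296912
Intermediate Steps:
r(b, m) = -4*m - 4*m² (r(b, m) = -4*(m*m + m) = -4*(m² + m) = -4*(m + m²) = -4*m - 4*m²)
T(f, P) = -P/12 (T(f, P) = -P/(4*3) = -P/12)
L(h) = 2*h*(-120 + h) (L(h) = (h - 4*5*(1 + 5))*(h + h) = (h - 4*5*6)*(2*h) = (h - 120)*(2*h) = (-120 + h)*(2*h) = 2*h*(-120 + h))
(L(T(-3, 6))*(-88))*(-28) = ((2*(-1/12*6)*(-120 - 1/12*6))*(-88))*(-28) = ((2*(-½)*(-120 - ½))*(-88))*(-28) = ((2*(-½)*(-241/2))*(-88))*(-28) = ((241/2)*(-88))*(-28) = -10604*(-28) = 296912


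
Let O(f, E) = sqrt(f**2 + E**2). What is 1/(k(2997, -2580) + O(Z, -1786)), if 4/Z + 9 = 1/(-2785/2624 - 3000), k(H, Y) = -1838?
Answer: -4616470864635518599/473320886654447741704 - 70875689*sqrt(4005876281272817721629)/473320886654447741704 ≈ -0.019231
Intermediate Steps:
Z = -31499140/70875689 (Z = 4/(-9 + 1/(-2785/2624 - 3000)) = 4/(-9 + 1/(-7874785/2624)) = 4/(-9 - 2624/7874785) = 4/(-70875689/7874785) = 4*(-7874785/70875689) = -31499140/70875689 ≈ -0.44443)
O(f, E) = sqrt(E**2 + f**2)
1/(k(2997, -2580) + O(Z, -1786)) = 1/(-1838 + sqrt((-1786)**2 + (-31499140/70875689)**2)) = 1/(-1838 + sqrt(3189796 + 992195820739600/5023363291224721)) = 1/(-1838 + sqrt(16023505125091270886516/5023363291224721)) = 1/(-1838 + 2*sqrt(4005876281272817721629)/70875689)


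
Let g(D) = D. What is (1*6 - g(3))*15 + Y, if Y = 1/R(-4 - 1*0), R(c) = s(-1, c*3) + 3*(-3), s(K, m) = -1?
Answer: 449/10 ≈ 44.900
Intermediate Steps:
R(c) = -10 (R(c) = -1 + 3*(-3) = -1 - 9 = -10)
Y = -⅒ (Y = 1/(-10) = -⅒ ≈ -0.10000)
(1*6 - g(3))*15 + Y = (1*6 - 1*3)*15 - ⅒ = (6 - 3)*15 - ⅒ = 3*15 - ⅒ = 45 - ⅒ = 449/10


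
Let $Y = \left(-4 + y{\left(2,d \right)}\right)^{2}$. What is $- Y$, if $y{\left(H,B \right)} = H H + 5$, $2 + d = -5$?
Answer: $-25$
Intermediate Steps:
$d = -7$ ($d = -2 - 5 = -7$)
$y{\left(H,B \right)} = 5 + H^{2}$ ($y{\left(H,B \right)} = H^{2} + 5 = 5 + H^{2}$)
$Y = 25$ ($Y = \left(-4 + \left(5 + 2^{2}\right)\right)^{2} = \left(-4 + \left(5 + 4\right)\right)^{2} = \left(-4 + 9\right)^{2} = 5^{2} = 25$)
$- Y = \left(-1\right) 25 = -25$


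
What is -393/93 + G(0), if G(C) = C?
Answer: -131/31 ≈ -4.2258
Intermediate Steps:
-393/93 + G(0) = -393/93 + 0 = -393*1/93 + 0 = -131/31 + 0 = -131/31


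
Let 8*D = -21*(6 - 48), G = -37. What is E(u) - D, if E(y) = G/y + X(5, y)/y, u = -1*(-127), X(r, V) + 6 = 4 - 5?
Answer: -56183/508 ≈ -110.60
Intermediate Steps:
X(r, V) = -7 (X(r, V) = -6 + (4 - 5) = -6 - 1 = -7)
D = 441/4 (D = (-21*(6 - 48))/8 = (-21*(-42))/8 = (⅛)*882 = 441/4 ≈ 110.25)
u = 127
E(y) = -44/y (E(y) = -37/y - 7/y = -44/y)
E(u) - D = -44/127 - 1*441/4 = -44*1/127 - 441/4 = -44/127 - 441/4 = -56183/508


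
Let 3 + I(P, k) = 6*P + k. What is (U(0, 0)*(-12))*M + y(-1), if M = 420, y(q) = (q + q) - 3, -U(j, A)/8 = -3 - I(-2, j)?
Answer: 483835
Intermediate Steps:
I(P, k) = -3 + k + 6*P (I(P, k) = -3 + (6*P + k) = -3 + (k + 6*P) = -3 + k + 6*P)
U(j, A) = -96 + 8*j (U(j, A) = -8*(-3 - (-3 + j + 6*(-2))) = -8*(-3 - (-3 + j - 12)) = -8*(-3 - (-15 + j)) = -8*(-3 + (15 - j)) = -8*(12 - j) = -96 + 8*j)
y(q) = -3 + 2*q (y(q) = 2*q - 3 = -3 + 2*q)
(U(0, 0)*(-12))*M + y(-1) = ((-96 + 8*0)*(-12))*420 + (-3 + 2*(-1)) = ((-96 + 0)*(-12))*420 + (-3 - 2) = -96*(-12)*420 - 5 = 1152*420 - 5 = 483840 - 5 = 483835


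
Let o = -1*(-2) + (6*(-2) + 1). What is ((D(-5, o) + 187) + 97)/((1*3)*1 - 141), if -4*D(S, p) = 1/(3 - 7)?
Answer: -1515/736 ≈ -2.0584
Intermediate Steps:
o = -9 (o = 2 + (-12 + 1) = 2 - 11 = -9)
D(S, p) = 1/16 (D(S, p) = -1/(4*(3 - 7)) = -¼/(-4) = -¼*(-¼) = 1/16)
((D(-5, o) + 187) + 97)/((1*3)*1 - 141) = ((1/16 + 187) + 97)/((1*3)*1 - 141) = (2993/16 + 97)/(3*1 - 141) = 4545/(16*(3 - 141)) = (4545/16)/(-138) = (4545/16)*(-1/138) = -1515/736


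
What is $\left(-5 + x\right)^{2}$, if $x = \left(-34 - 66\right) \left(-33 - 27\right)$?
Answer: $35940025$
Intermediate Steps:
$x = 6000$ ($x = \left(-100\right) \left(-60\right) = 6000$)
$\left(-5 + x\right)^{2} = \left(-5 + 6000\right)^{2} = 5995^{2} = 35940025$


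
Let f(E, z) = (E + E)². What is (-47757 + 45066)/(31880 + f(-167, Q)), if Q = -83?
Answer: -897/47812 ≈ -0.018761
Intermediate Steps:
f(E, z) = 4*E² (f(E, z) = (2*E)² = 4*E²)
(-47757 + 45066)/(31880 + f(-167, Q)) = (-47757 + 45066)/(31880 + 4*(-167)²) = -2691/(31880 + 4*27889) = -2691/(31880 + 111556) = -2691/143436 = -2691*1/143436 = -897/47812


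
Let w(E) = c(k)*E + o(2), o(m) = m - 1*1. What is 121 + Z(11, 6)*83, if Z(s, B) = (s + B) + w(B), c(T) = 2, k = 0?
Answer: 2611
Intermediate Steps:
o(m) = -1 + m (o(m) = m - 1 = -1 + m)
w(E) = 1 + 2*E (w(E) = 2*E + (-1 + 2) = 2*E + 1 = 1 + 2*E)
Z(s, B) = 1 + s + 3*B (Z(s, B) = (s + B) + (1 + 2*B) = (B + s) + (1 + 2*B) = 1 + s + 3*B)
121 + Z(11, 6)*83 = 121 + (1 + 11 + 3*6)*83 = 121 + (1 + 11 + 18)*83 = 121 + 30*83 = 121 + 2490 = 2611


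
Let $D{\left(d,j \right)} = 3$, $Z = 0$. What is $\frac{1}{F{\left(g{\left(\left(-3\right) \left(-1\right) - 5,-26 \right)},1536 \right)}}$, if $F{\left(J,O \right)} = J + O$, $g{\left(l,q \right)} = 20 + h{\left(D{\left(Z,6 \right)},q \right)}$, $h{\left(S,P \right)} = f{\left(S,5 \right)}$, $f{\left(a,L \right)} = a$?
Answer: $\frac{1}{1559} \approx 0.00064144$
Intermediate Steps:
$h{\left(S,P \right)} = S$
$g{\left(l,q \right)} = 23$ ($g{\left(l,q \right)} = 20 + 3 = 23$)
$\frac{1}{F{\left(g{\left(\left(-3\right) \left(-1\right) - 5,-26 \right)},1536 \right)}} = \frac{1}{23 + 1536} = \frac{1}{1559}$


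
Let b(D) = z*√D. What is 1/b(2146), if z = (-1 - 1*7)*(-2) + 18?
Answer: √2146/72964 ≈ 0.00063490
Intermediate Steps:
z = 34 (z = (-1 - 7)*(-2) + 18 = -8*(-2) + 18 = 16 + 18 = 34)
b(D) = 34*√D
1/b(2146) = 1/(34*√2146) = √2146/72964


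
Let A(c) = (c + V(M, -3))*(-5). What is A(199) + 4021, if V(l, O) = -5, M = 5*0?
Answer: 3051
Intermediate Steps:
M = 0
A(c) = 25 - 5*c (A(c) = (c - 5)*(-5) = (-5 + c)*(-5) = 25 - 5*c)
A(199) + 4021 = (25 - 5*199) + 4021 = (25 - 995) + 4021 = -970 + 4021 = 3051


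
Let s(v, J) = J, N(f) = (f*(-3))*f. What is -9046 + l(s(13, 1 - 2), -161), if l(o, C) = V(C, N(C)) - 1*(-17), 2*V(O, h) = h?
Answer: -95821/2 ≈ -47911.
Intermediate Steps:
N(f) = -3*f² (N(f) = (-3*f)*f = -3*f²)
V(O, h) = h/2
l(o, C) = 17 - 3*C²/2 (l(o, C) = (-3*C²)/2 - 1*(-17) = -3*C²/2 + 17 = 17 - 3*C²/2)
-9046 + l(s(13, 1 - 2), -161) = -9046 + (17 - 3/2*(-161)²) = -9046 + (17 - 3/2*25921) = -9046 + (17 - 77763/2) = -9046 - 77729/2 = -95821/2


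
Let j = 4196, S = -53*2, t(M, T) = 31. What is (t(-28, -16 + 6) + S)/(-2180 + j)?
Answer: -25/672 ≈ -0.037202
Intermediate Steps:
S = -106
(t(-28, -16 + 6) + S)/(-2180 + j) = (31 - 106)/(-2180 + 4196) = -75/2016 = -75*1/2016 = -25/672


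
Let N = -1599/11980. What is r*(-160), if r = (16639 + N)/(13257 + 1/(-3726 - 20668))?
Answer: -38900354805392/193711362943 ≈ -200.82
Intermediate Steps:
N = -1599/11980 (N = -1599*1/11980 = -1599/11980 ≈ -0.13347)
r = 2431272175337/1937113629430 (r = (16639 - 1599/11980)/(13257 + 1/(-3726 - 20668)) = 199333621/(11980*(13257 + 1/(-24394))) = 199333621/(11980*(13257 - 1/24394)) = 199333621/(11980*(323391257/24394)) = (199333621/11980)*(24394/323391257) = 2431272175337/1937113629430 ≈ 1.2551)
r*(-160) = (2431272175337/1937113629430)*(-160) = -38900354805392/193711362943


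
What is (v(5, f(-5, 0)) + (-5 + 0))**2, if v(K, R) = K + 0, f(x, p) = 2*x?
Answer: 0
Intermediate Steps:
v(K, R) = K
(v(5, f(-5, 0)) + (-5 + 0))**2 = (5 + (-5 + 0))**2 = (5 - 5)**2 = 0**2 = 0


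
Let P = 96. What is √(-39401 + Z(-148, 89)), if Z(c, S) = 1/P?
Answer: I*√22694970/24 ≈ 198.5*I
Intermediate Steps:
Z(c, S) = 1/96
√(-39401 + Z(-148, 89)) = √(-39401 + 1/96) = √(-3782495/96) = I*√22694970/24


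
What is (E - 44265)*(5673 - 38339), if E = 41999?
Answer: 74021156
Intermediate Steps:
(E - 44265)*(5673 - 38339) = (41999 - 44265)*(5673 - 38339) = -2266*(-32666) = 74021156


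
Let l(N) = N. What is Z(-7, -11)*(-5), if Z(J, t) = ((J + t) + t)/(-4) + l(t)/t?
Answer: -165/4 ≈ -41.250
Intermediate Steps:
Z(J, t) = 1 - t/2 - J/4 (Z(J, t) = ((J + t) + t)/(-4) + t/t = (J + 2*t)*(-¼) + 1 = (-t/2 - J/4) + 1 = 1 - t/2 - J/4)
Z(-7, -11)*(-5) = (1 - ½*(-11) - ¼*(-7))*(-5) = (1 + 11/2 + 7/4)*(-5) = (33/4)*(-5) = -165/4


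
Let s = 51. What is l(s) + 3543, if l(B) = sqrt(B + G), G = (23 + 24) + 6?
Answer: 3543 + 2*sqrt(26) ≈ 3553.2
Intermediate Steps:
G = 53 (G = 47 + 6 = 53)
l(B) = sqrt(53 + B) (l(B) = sqrt(B + 53) = sqrt(53 + B))
l(s) + 3543 = sqrt(53 + 51) + 3543 = sqrt(104) + 3543 = 2*sqrt(26) + 3543 = 3543 + 2*sqrt(26)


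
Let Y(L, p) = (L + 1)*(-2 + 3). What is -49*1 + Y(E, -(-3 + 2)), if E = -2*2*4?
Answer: -64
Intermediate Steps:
E = -16 (E = -4*4 = -16)
Y(L, p) = 1 + L (Y(L, p) = (1 + L)*1 = 1 + L)
-49*1 + Y(E, -(-3 + 2)) = -49*1 + (1 - 16) = -49 - 15 = -64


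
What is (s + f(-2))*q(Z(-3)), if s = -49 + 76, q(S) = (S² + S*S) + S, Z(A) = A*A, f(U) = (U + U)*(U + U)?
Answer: 7353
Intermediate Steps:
f(U) = 4*U² (f(U) = (2*U)*(2*U) = 4*U²)
Z(A) = A²
q(S) = S + 2*S² (q(S) = (S² + S²) + S = 2*S² + S = S + 2*S²)
s = 27
(s + f(-2))*q(Z(-3)) = (27 + 4*(-2)²)*((-3)²*(1 + 2*(-3)²)) = (27 + 4*4)*(9*(1 + 2*9)) = (27 + 16)*(9*(1 + 18)) = 43*(9*19) = 43*171 = 7353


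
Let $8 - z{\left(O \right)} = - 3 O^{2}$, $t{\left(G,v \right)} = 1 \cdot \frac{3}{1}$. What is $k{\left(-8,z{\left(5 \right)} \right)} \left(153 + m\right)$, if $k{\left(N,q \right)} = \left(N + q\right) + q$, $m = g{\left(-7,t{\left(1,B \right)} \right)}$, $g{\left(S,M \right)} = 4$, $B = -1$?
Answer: $24806$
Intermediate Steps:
$t{\left(G,v \right)} = 3$ ($t{\left(G,v \right)} = 1 \cdot 3 \cdot 1 = 1 \cdot 3 = 3$)
$m = 4$
$z{\left(O \right)} = 8 + 3 O^{2}$ ($z{\left(O \right)} = 8 - - 3 O^{2} = 8 + 3 O^{2}$)
$k{\left(N,q \right)} = N + 2 q$
$k{\left(-8,z{\left(5 \right)} \right)} \left(153 + m\right) = \left(-8 + 2 \left(8 + 3 \cdot 5^{2}\right)\right) \left(153 + 4\right) = \left(-8 + 2 \left(8 + 3 \cdot 25\right)\right) 157 = \left(-8 + 2 \left(8 + 75\right)\right) 157 = \left(-8 + 2 \cdot 83\right) 157 = \left(-8 + 166\right) 157 = 158 \cdot 157 = 24806$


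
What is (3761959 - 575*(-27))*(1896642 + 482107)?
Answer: 8985686287516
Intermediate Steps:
(3761959 - 575*(-27))*(1896642 + 482107) = (3761959 + 15525)*2378749 = 3777484*2378749 = 8985686287516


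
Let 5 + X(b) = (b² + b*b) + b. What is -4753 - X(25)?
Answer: -6023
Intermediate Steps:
X(b) = -5 + b + 2*b² (X(b) = -5 + ((b² + b*b) + b) = -5 + ((b² + b²) + b) = -5 + (2*b² + b) = -5 + (b + 2*b²) = -5 + b + 2*b²)
-4753 - X(25) = -4753 - (-5 + 25 + 2*25²) = -4753 - (-5 + 25 + 2*625) = -4753 - (-5 + 25 + 1250) = -4753 - 1*1270 = -4753 - 1270 = -6023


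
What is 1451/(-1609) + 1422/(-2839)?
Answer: -6407387/4567951 ≈ -1.4027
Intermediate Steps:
1451/(-1609) + 1422/(-2839) = 1451*(-1/1609) + 1422*(-1/2839) = -1451/1609 - 1422/2839 = -6407387/4567951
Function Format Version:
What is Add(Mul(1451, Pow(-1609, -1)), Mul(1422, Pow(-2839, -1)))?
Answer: Rational(-6407387, 4567951) ≈ -1.4027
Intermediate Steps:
Add(Mul(1451, Pow(-1609, -1)), Mul(1422, Pow(-2839, -1))) = Add(Mul(1451, Rational(-1, 1609)), Mul(1422, Rational(-1, 2839))) = Add(Rational(-1451, 1609), Rational(-1422, 2839)) = Rational(-6407387, 4567951)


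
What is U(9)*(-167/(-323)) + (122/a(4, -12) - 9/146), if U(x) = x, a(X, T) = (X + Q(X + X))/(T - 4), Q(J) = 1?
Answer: -90969761/235790 ≈ -385.81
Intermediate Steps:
a(X, T) = (1 + X)/(-4 + T) (a(X, T) = (X + 1)/(T - 4) = (1 + X)/(-4 + T))
U(9)*(-167/(-323)) + (122/a(4, -12) - 9/146) = 9*(-167/(-323)) + (122/(((1 + 4)/(-4 - 12))) - 9/146) = 9*(-167*(-1/323)) + (122/((5/(-16))) - 9*1/146) = 9*(167/323) + (122/((-1/16*5)) - 9/146) = 1503/323 + (122/(-5/16) - 9/146) = 1503/323 + (122*(-16/5) - 9/146) = 1503/323 + (-1952/5 - 9/146) = 1503/323 - 285037/730 = -90969761/235790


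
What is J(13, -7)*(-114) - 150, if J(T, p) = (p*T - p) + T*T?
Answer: -9840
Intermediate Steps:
J(T, p) = T² - p + T*p (J(T, p) = (T*p - p) + T² = (-p + T*p) + T² = T² - p + T*p)
J(13, -7)*(-114) - 150 = (13² - 1*(-7) + 13*(-7))*(-114) - 150 = (169 + 7 - 91)*(-114) - 150 = 85*(-114) - 150 = -9690 - 150 = -9840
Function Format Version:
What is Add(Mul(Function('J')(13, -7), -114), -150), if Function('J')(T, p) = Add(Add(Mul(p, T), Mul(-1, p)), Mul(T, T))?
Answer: -9840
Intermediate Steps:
Function('J')(T, p) = Add(Pow(T, 2), Mul(-1, p), Mul(T, p)) (Function('J')(T, p) = Add(Add(Mul(T, p), Mul(-1, p)), Pow(T, 2)) = Add(Add(Mul(-1, p), Mul(T, p)), Pow(T, 2)) = Add(Pow(T, 2), Mul(-1, p), Mul(T, p)))
Add(Mul(Function('J')(13, -7), -114), -150) = Add(Mul(Add(Pow(13, 2), Mul(-1, -7), Mul(13, -7)), -114), -150) = Add(Mul(Add(169, 7, -91), -114), -150) = Add(Mul(85, -114), -150) = Add(-9690, -150) = -9840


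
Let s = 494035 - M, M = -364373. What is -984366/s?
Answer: -164061/143068 ≈ -1.1467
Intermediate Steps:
s = 858408 (s = 494035 - 1*(-364373) = 494035 + 364373 = 858408)
-984366/s = -984366/858408 = -984366*1/858408 = -164061/143068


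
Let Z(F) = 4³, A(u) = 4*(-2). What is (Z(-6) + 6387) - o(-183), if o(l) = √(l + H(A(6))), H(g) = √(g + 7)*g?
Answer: 6451 - √(-183 - 8*I) ≈ 6450.7 + 13.531*I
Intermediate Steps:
A(u) = -8
Z(F) = 64
H(g) = g*√(7 + g) (H(g) = √(7 + g)*g = g*√(7 + g))
o(l) = √(l - 8*I) (o(l) = √(l - 8*√(7 - 8)) = √(l - 8*I))
(Z(-6) + 6387) - o(-183) = (64 + 6387) - √(-183 - 8*I) = 6451 - √(-183 - 8*I)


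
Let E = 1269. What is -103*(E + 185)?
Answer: -149762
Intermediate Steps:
-103*(E + 185) = -103*(1269 + 185) = -103*1454 = -149762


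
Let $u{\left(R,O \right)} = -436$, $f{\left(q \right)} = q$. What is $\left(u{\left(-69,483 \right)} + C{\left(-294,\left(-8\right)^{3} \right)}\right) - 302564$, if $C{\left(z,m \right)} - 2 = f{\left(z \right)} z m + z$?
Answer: $-44558524$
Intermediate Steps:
$C{\left(z,m \right)} = 2 + z + m z^{2}$ ($C{\left(z,m \right)} = 2 + \left(z z m + z\right) = 2 + \left(z^{2} m + z\right) = 2 + \left(m z^{2} + z\right) = 2 + \left(z + m z^{2}\right) = 2 + z + m z^{2}$)
$\left(u{\left(-69,483 \right)} + C{\left(-294,\left(-8\right)^{3} \right)}\right) - 302564 = \left(-436 + \left(2 - 294 + \left(-8\right)^{3} \left(-294\right)^{2}\right)\right) - 302564 = \left(-436 - 44255524\right) - 302564 = -44255960 - 302564 = -44558524$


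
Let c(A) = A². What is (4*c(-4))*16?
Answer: 1024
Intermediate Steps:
(4*c(-4))*16 = (4*(-4)²)*16 = (4*16)*16 = 64*16 = 1024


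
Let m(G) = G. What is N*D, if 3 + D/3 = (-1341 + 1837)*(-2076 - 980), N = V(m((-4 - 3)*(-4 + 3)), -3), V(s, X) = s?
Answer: -31831359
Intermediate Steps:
N = 7 (N = (-4 - 3)*(-4 + 3) = -7*(-1) = 7)
D = -4547337 (D = -9 + 3*((-1341 + 1837)*(-2076 - 980)) = -9 + 3*(496*(-3056)) = -9 + 3*(-1515776) = -9 - 4547328 = -4547337)
N*D = 7*(-4547337) = -31831359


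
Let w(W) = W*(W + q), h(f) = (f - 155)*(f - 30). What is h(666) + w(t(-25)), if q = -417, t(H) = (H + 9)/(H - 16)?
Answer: 546044980/1681 ≈ 3.2483e+5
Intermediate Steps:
h(f) = (-155 + f)*(-30 + f)
t(H) = (9 + H)/(-16 + H)
w(W) = W*(-417 + W) (w(W) = W*(W - 417) = W*(-417 + W))
h(666) + w(t(-25)) = (4650 + 666**2 - 185*666) + ((9 - 25)/(-16 - 25))*(-417 + (9 - 25)/(-16 - 25)) = (4650 + 443556 - 123210) + (-16/(-41))*(-417 - 16/(-41)) = 324996 + (-1/41*(-16))*(-417 - 1/41*(-16)) = 324996 + 16*(-417 + 16/41)/41 = 324996 + (16/41)*(-17081/41) = 324996 - 273296/1681 = 546044980/1681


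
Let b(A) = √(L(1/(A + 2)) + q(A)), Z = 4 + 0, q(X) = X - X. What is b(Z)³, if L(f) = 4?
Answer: 8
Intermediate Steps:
q(X) = 0
Z = 4
b(A) = 2 (b(A) = √(4 + 0) = √4 = 2)
b(Z)³ = 2³ = 8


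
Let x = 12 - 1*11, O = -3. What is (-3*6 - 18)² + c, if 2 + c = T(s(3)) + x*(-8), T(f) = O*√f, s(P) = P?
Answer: 1286 - 3*√3 ≈ 1280.8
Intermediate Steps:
x = 1 (x = 12 - 11 = 1)
T(f) = -3*√f
c = -10 - 3*√3 (c = -2 + (-3*√3 + 1*(-8)) = -2 + (-3*√3 - 8) = -2 + (-8 - 3*√3) = -10 - 3*√3 ≈ -15.196)
(-3*6 - 18)² + c = (-3*6 - 18)² + (-10 - 3*√3) = (-18 - 18)² + (-10 - 3*√3) = (-36)² + (-10 - 3*√3) = 1296 + (-10 - 3*√3) = 1286 - 3*√3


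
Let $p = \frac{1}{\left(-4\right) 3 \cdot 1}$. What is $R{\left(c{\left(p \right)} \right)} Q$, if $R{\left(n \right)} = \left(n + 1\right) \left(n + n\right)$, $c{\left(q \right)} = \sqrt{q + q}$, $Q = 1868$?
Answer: $- \frac{1868}{3} + \frac{1868 i \sqrt{6}}{3} \approx -622.67 + 1525.2 i$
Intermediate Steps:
$p = - \frac{1}{12}$ ($p = \frac{1}{\left(-12\right) 1} = \frac{1}{-12} = - \frac{1}{12} \approx -0.083333$)
$c{\left(q \right)} = \sqrt{2} \sqrt{q}$ ($c{\left(q \right)} = \sqrt{2 q} = \sqrt{2} \sqrt{q}$)
$R{\left(n \right)} = 2 n \left(1 + n\right)$ ($R{\left(n \right)} = \left(1 + n\right) 2 n = 2 n \left(1 + n\right)$)
$R{\left(c{\left(p \right)} \right)} Q = 2 \sqrt{2} \sqrt{- \frac{1}{12}} \left(1 + \sqrt{2} \sqrt{- \frac{1}{12}}\right) 1868 = 2 \sqrt{2} \frac{i \sqrt{3}}{6} \left(1 + \sqrt{2} \frac{i \sqrt{3}}{6}\right) 1868 = 2 \frac{i \sqrt{6}}{6} \left(1 + \frac{i \sqrt{6}}{6}\right) 1868 = \frac{i \sqrt{6} \left(1 + \frac{i \sqrt{6}}{6}\right)}{3} \cdot 1868 = \frac{1868 i \sqrt{6} \left(1 + \frac{i \sqrt{6}}{6}\right)}{3}$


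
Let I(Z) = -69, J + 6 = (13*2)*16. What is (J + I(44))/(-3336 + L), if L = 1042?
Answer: -11/74 ≈ -0.14865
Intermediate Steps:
J = 410 (J = -6 + (13*2)*16 = -6 + 26*16 = -6 + 416 = 410)
(J + I(44))/(-3336 + L) = (410 - 69)/(-3336 + 1042) = 341/(-2294) = 341*(-1/2294) = -11/74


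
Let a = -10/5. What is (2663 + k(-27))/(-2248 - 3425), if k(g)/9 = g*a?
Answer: -3149/5673 ≈ -0.55509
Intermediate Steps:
a = -2 (a = -10*⅕ = -2)
k(g) = -18*g (k(g) = 9*(g*(-2)) = 9*(-2*g) = -18*g)
(2663 + k(-27))/(-2248 - 3425) = (2663 - 18*(-27))/(-2248 - 3425) = (2663 + 486)/(-5673) = 3149*(-1/5673) = -3149/5673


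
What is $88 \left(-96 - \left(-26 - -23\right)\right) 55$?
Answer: $-450120$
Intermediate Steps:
$88 \left(-96 - \left(-26 - -23\right)\right) 55 = 88 \left(-96 - \left(-26 + 23\right)\right) 55 = 88 \left(-96 - -3\right) 55 = 88 \left(-96 + 3\right) 55 = 88 \left(-93\right) 55 = \left(-8184\right) 55 = -450120$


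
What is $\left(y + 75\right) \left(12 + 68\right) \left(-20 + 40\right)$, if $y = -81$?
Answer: $-9600$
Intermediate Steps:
$\left(y + 75\right) \left(12 + 68\right) \left(-20 + 40\right) = \left(-81 + 75\right) \left(12 + 68\right) \left(-20 + 40\right) = - 6 \cdot 80 \cdot 20 = \left(-6\right) 1600 = -9600$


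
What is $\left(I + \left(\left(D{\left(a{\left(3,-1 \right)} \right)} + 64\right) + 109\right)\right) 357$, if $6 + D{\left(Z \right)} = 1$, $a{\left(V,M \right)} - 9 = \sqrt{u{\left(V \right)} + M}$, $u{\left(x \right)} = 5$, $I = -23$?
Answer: $51765$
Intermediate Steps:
$a{\left(V,M \right)} = 9 + \sqrt{5 + M}$
$D{\left(Z \right)} = -5$ ($D{\left(Z \right)} = -6 + 1 = -5$)
$\left(I + \left(\left(D{\left(a{\left(3,-1 \right)} \right)} + 64\right) + 109\right)\right) 357 = \left(-23 + \left(\left(-5 + 64\right) + 109\right)\right) 357 = \left(-23 + \left(59 + 109\right)\right) 357 = \left(-23 + 168\right) 357 = 145 \cdot 357 = 51765$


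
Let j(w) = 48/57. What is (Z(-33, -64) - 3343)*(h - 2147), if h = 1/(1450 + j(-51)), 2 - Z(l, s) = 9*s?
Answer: 23377752285/3938 ≈ 5.9365e+6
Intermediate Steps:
j(w) = 16/19 (j(w) = 48*(1/57) = 16/19)
Z(l, s) = 2 - 9*s
h = 19/27566 (h = 1/(1450 + 16/19) = 1/(27566/19) = 19/27566 ≈ 0.00068926)
(Z(-33, -64) - 3343)*(h - 2147) = ((2 - 9*(-64)) - 3343)*(19/27566 - 2147) = ((2 + 576) - 3343)*(-59184183/27566) = (578 - 3343)*(-59184183/27566) = -2765*(-59184183/27566) = 23377752285/3938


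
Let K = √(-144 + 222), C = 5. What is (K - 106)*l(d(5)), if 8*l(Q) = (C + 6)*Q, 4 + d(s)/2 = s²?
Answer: -12243/2 + 231*√78/4 ≈ -5611.5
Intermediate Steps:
K = √78 ≈ 8.8318
d(s) = -8 + 2*s²
l(Q) = 11*Q/8 (l(Q) = ((5 + 6)*Q)/8 = (11*Q)/8 = 11*Q/8)
(K - 106)*l(d(5)) = (√78 - 106)*(11*(-8 + 2*5²)/8) = (-106 + √78)*(11*(-8 + 2*25)/8) = (-106 + √78)*(11*(-8 + 50)/8) = (-106 + √78)*((11/8)*42) = (-106 + √78)*(231/4) = -12243/2 + 231*√78/4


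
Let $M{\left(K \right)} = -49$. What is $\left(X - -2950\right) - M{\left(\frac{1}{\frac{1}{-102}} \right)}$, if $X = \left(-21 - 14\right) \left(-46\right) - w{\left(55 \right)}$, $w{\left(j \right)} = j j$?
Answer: $1584$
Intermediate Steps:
$w{\left(j \right)} = j^{2}$
$X = -1415$ ($X = \left(-21 - 14\right) \left(-46\right) - 55^{2} = \left(-35\right) \left(-46\right) - 3025 = 1610 - 3025 = -1415$)
$\left(X - -2950\right) - M{\left(\frac{1}{\frac{1}{-102}} \right)} = \left(-1415 - -2950\right) - -49 = \left(-1415 + 2950\right) + 49 = 1535 + 49 = 1584$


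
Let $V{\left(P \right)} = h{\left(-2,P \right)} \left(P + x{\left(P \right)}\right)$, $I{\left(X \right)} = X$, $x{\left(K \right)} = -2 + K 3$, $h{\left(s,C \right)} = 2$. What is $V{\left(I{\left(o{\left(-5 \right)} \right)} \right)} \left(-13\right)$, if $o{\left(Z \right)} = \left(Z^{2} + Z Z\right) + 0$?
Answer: $-5148$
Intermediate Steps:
$o{\left(Z \right)} = 2 Z^{2}$ ($o{\left(Z \right)} = \left(Z^{2} + Z^{2}\right) + 0 = 2 Z^{2} + 0 = 2 Z^{2}$)
$x{\left(K \right)} = -2 + 3 K$
$V{\left(P \right)} = -4 + 8 P$ ($V{\left(P \right)} = 2 \left(P + \left(-2 + 3 P\right)\right) = 2 \left(-2 + 4 P\right) = -4 + 8 P$)
$V{\left(I{\left(o{\left(-5 \right)} \right)} \right)} \left(-13\right) = \left(-4 + 8 \cdot 2 \left(-5\right)^{2}\right) \left(-13\right) = \left(-4 + 8 \cdot 2 \cdot 25\right) \left(-13\right) = \left(-4 + 8 \cdot 50\right) \left(-13\right) = \left(-4 + 400\right) \left(-13\right) = 396 \left(-13\right) = -5148$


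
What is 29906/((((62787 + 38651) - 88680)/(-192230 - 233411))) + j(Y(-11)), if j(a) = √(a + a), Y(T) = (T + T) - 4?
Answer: -6364609873/6379 + 2*I*√13 ≈ -9.9774e+5 + 7.2111*I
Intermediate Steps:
Y(T) = -4 + 2*T (Y(T) = 2*T - 4 = -4 + 2*T)
j(a) = √2*√a (j(a) = √(2*a) = √2*√a)
29906/((((62787 + 38651) - 88680)/(-192230 - 233411))) + j(Y(-11)) = 29906/((((62787 + 38651) - 88680)/(-192230 - 233411))) + √2*√(-4 + 2*(-11)) = 29906/(((101438 - 88680)/(-425641))) + √2*√(-4 - 22) = 29906/((12758*(-1/425641))) + √2*√(-26) = 29906/(-12758/425641) + √2*(I*√26) = 29906*(-425641/12758) + 2*I*√13 = -6364609873/6379 + 2*I*√13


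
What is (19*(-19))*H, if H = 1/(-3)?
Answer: 361/3 ≈ 120.33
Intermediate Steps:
H = -⅓ ≈ -0.33333
(19*(-19))*H = (19*(-19))*(-⅓) = -361*(-⅓) = 361/3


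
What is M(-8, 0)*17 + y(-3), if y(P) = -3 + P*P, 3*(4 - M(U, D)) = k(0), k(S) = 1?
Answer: 205/3 ≈ 68.333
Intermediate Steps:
M(U, D) = 11/3 (M(U, D) = 4 - ⅓*1 = 4 - ⅓ = 11/3)
y(P) = -3 + P²
M(-8, 0)*17 + y(-3) = (11/3)*17 + (-3 + (-3)²) = 187/3 + (-3 + 9) = 187/3 + 6 = 205/3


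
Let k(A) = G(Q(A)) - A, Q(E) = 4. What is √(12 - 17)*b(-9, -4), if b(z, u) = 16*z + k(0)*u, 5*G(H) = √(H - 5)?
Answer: √5*(⅘ - 144*I) ≈ 1.7889 - 321.99*I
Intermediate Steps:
G(H) = √(-5 + H)/5 (G(H) = √(H - 5)/5 = √(-5 + H)/5)
k(A) = -A + I/5 (k(A) = √(-5 + 4)/5 - A = √(-1)/5 - A = I/5 - A = -A + I/5)
b(z, u) = 16*z + I*u/5 (b(z, u) = 16*z + (-1*0 + I/5)*u = 16*z + (0 + I/5)*u = 16*z + (I/5)*u = 16*z + I*u/5)
√(12 - 17)*b(-9, -4) = √(12 - 17)*(16*(-9) + (⅕)*I*(-4)) = √(-5)*(-144 - 4*I/5) = (I*√5)*(-144 - 4*I/5) = I*√5*(-144 - 4*I/5)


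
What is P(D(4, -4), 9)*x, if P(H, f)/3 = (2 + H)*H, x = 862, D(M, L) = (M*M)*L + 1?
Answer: 9937998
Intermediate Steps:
D(M, L) = 1 + L*M**2 (D(M, L) = M**2*L + 1 = L*M**2 + 1 = 1 + L*M**2)
P(H, f) = 3*H*(2 + H) (P(H, f) = 3*((2 + H)*H) = 3*(H*(2 + H)) = 3*H*(2 + H))
P(D(4, -4), 9)*x = (3*(1 - 4*4**2)*(2 + (1 - 4*4**2)))*862 = (3*(1 - 4*16)*(2 + (1 - 4*16)))*862 = (3*(1 - 64)*(2 + (1 - 64)))*862 = (3*(-63)*(2 - 63))*862 = (3*(-63)*(-61))*862 = 11529*862 = 9937998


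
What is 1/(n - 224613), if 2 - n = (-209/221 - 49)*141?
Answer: -221/48082673 ≈ -4.5963e-6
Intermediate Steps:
n = 1556800/221 (n = 2 - (-209/221 - 49)*141 = 2 - (-11038)*141/221 = 2 - 1*(-1556358/221) = 2 + 1556358/221 = 1556800/221 ≈ 7044.3)
1/(n - 224613) = 1/(1556800/221 - 224613) = 1/(-48082673/221) = -221/48082673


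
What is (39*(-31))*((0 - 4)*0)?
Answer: 0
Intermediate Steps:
(39*(-31))*((0 - 4)*0) = -(-4836)*0 = -1209*0 = 0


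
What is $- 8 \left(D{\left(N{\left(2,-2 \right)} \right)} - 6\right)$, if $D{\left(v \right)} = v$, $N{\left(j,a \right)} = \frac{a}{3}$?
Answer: $\frac{160}{3} \approx 53.333$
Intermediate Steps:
$N{\left(j,a \right)} = \frac{a}{3}$ ($N{\left(j,a \right)} = a \frac{1}{3} = \frac{a}{3}$)
$- 8 \left(D{\left(N{\left(2,-2 \right)} \right)} - 6\right) = - 8 \left(\frac{1}{3} \left(-2\right) - 6\right) = - 8 \left(- \frac{2}{3} - 6\right) = \left(-8\right) \left(- \frac{20}{3}\right) = \frac{160}{3}$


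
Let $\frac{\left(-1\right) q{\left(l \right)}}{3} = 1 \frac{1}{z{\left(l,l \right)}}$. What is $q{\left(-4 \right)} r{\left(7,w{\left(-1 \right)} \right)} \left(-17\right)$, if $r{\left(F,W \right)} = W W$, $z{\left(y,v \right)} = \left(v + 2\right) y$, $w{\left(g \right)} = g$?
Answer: $\frac{51}{8} \approx 6.375$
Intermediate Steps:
$z{\left(y,v \right)} = y \left(2 + v\right)$ ($z{\left(y,v \right)} = \left(2 + v\right) y = y \left(2 + v\right)$)
$r{\left(F,W \right)} = W^{2}$
$q{\left(l \right)} = - \frac{3}{l \left(2 + l\right)}$ ($q{\left(l \right)} = - 3 \cdot 1 \frac{1}{l \left(2 + l\right)} = - 3 \frac{1}{l \left(2 + l\right)} = - \frac{3}{l \left(2 + l\right)}$)
$q{\left(-4 \right)} r{\left(7,w{\left(-1 \right)} \right)} \left(-17\right) = - \frac{3}{\left(-4\right) \left(2 - 4\right)} \left(-1\right)^{2} \left(-17\right) = \left(-3\right) \left(- \frac{1}{4}\right) \frac{1}{-2} \cdot 1 \left(-17\right) = \left(-3\right) \left(- \frac{1}{4}\right) \left(- \frac{1}{2}\right) 1 \left(-17\right) = \left(- \frac{3}{8}\right) 1 \left(-17\right) = \left(- \frac{3}{8}\right) \left(-17\right) = \frac{51}{8}$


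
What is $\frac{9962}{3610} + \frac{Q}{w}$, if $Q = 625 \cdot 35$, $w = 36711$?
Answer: $\frac{222341866}{66263355} \approx 3.3554$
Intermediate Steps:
$Q = 21875$
$\frac{9962}{3610} + \frac{Q}{w} = \frac{9962}{3610} + \frac{21875}{36711} = 9962 \cdot \frac{1}{3610} + 21875 \cdot \frac{1}{36711} = \frac{4981}{1805} + \frac{21875}{36711} = \frac{222341866}{66263355}$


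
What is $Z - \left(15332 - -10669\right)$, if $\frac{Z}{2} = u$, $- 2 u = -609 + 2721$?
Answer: $-28113$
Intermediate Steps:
$u = -1056$ ($u = - \frac{-609 + 2721}{2} = \left(- \frac{1}{2}\right) 2112 = -1056$)
$Z = -2112$ ($Z = 2 \left(-1056\right) = -2112$)
$Z - \left(15332 - -10669\right) = -2112 - \left(15332 - -10669\right) = -2112 - \left(15332 + 10669\right) = -2112 - 26001 = -28113$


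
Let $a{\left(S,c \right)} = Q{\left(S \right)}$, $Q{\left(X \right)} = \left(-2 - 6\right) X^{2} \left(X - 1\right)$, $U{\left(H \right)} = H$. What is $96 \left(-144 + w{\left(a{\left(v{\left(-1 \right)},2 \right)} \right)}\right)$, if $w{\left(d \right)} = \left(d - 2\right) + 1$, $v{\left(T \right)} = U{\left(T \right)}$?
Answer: $-12384$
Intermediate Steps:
$v{\left(T \right)} = T$
$Q{\left(X \right)} = - 8 X^{2} \left(-1 + X\right)$ ($Q{\left(X \right)} = \left(-2 - 6\right) X^{2} \left(-1 + X\right) = - 8 X^{2} \left(-1 + X\right)$)
$a{\left(S,c \right)} = 8 S^{2} \left(1 - S\right)$
$w{\left(d \right)} = -1 + d$ ($w{\left(d \right)} = \left(-2 + d\right) + 1 = -1 + d$)
$96 \left(-144 + w{\left(a{\left(v{\left(-1 \right)},2 \right)} \right)}\right) = 96 \left(-144 - \left(1 - 8 \left(-1\right)^{2} \left(1 - -1\right)\right)\right) = 96 \left(-144 - \left(1 - 8 \left(1 + 1\right)\right)\right) = 96 \left(-144 - \left(1 - 16\right)\right) = 96 \left(-144 + \left(-1 + 16\right)\right) = 96 \left(-144 + 15\right) = 96 \left(-129\right) = -12384$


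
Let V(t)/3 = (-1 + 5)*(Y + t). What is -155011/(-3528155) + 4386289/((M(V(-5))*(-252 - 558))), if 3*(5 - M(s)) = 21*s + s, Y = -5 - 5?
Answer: -3061828382209/757318470750 ≈ -4.0430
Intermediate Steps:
Y = -10
V(t) = -120 + 12*t (V(t) = 3*((-1 + 5)*(-10 + t)) = 3*(4*(-10 + t)) = 3*(-40 + 4*t) = -120 + 12*t)
M(s) = 5 - 22*s/3 (M(s) = 5 - (21*s + s)/3 = 5 - 22*s/3)
-155011/(-3528155) + 4386289/((M(V(-5))*(-252 - 558))) = -155011/(-3528155) + 4386289/(((5 - 22*(-120 + 12*(-5))/3)*(-252 - 558))) = -155011*(-1/3528155) + 4386289/(((5 - 22*(-120 - 60)/3)*(-810))) = 155011/3528155 + 4386289/(((5 - 22/3*(-180))*(-810))) = 155011/3528155 + 4386289/(((5 + 1320)*(-810))) = 155011/3528155 + 4386289/((1325*(-810))) = 155011/3528155 + 4386289/(-1073250) = 155011/3528155 + 4386289*(-1/1073250) = 155011/3528155 - 4386289/1073250 = -3061828382209/757318470750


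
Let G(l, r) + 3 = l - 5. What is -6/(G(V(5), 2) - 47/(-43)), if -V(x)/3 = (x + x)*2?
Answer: 86/959 ≈ 0.089677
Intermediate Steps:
V(x) = -12*x (V(x) = -3*(x + x)*2 = -3*2*x*2 = -12*x)
G(l, r) = -8 + l (G(l, r) = -3 + (l - 5) = -3 + (-5 + l) = -8 + l)
-6/(G(V(5), 2) - 47/(-43)) = -6/((-8 - 12*5) - 47/(-43)) = -6/((-8 - 60) - 47*(-1/43)) = -6/(-68 + 47/43) = -6/(-2877/43) = -6*(-43/2877) = 86/959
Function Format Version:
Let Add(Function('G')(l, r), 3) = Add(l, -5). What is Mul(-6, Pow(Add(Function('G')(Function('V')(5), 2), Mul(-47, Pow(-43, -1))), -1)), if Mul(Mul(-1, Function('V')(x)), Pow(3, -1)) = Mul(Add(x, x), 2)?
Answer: Rational(86, 959) ≈ 0.089677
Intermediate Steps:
Function('V')(x) = Mul(-12, x) (Function('V')(x) = Mul(-3, Mul(Add(x, x), 2)) = Mul(-3, Mul(Mul(2, x), 2)) = Mul(-3, Mul(4, x)) = Mul(-12, x))
Function('G')(l, r) = Add(-8, l) (Function('G')(l, r) = Add(-3, Add(l, -5)) = Add(-3, Add(-5, l)) = Add(-8, l))
Mul(-6, Pow(Add(Function('G')(Function('V')(5), 2), Mul(-47, Pow(-43, -1))), -1)) = Mul(-6, Pow(Add(Add(-8, Mul(-12, 5)), Mul(-47, Pow(-43, -1))), -1)) = Mul(-6, Pow(Add(Add(-8, -60), Mul(-47, Rational(-1, 43))), -1)) = Mul(-6, Pow(Add(-68, Rational(47, 43)), -1)) = Mul(-6, Pow(Rational(-2877, 43), -1)) = Mul(-6, Rational(-43, 2877)) = Rational(86, 959)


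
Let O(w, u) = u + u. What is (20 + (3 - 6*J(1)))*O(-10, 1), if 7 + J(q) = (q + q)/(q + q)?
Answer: 118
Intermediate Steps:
J(q) = -6 (J(q) = -7 + (q + q)/(q + q) = -7 + (2*q)/((2*q)) = -7 + (2*q)*(1/(2*q)) = -7 + 1 = -6)
O(w, u) = 2*u
(20 + (3 - 6*J(1)))*O(-10, 1) = (20 + (3 - 6*(-6)))*(2*1) = (20 + (3 + 36))*2 = (20 + 39)*2 = 59*2 = 118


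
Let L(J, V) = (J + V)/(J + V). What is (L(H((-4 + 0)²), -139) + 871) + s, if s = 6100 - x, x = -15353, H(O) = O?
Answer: 22325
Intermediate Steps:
L(J, V) = 1
s = 21453 (s = 6100 - 1*(-15353) = 6100 + 15353 = 21453)
(L(H((-4 + 0)²), -139) + 871) + s = (1 + 871) + 21453 = 872 + 21453 = 22325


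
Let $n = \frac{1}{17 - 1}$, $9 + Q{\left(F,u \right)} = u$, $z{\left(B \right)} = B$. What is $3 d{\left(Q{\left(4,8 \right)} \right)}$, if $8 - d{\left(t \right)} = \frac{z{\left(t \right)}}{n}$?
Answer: $72$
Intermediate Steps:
$Q{\left(F,u \right)} = -9 + u$
$n = \frac{1}{16} \approx 0.0625$
$d{\left(t \right)} = 8 - 16 t$ ($d{\left(t \right)} = 8 - t \frac{1}{\frac{1}{16}} = 8 - t 16 = 8 - 16 t$)
$3 d{\left(Q{\left(4,8 \right)} \right)} = 3 \left(8 - 16 \left(-9 + 8\right)\right) = 3 \left(8 - -16\right) = 3 \left(8 + 16\right) = 3 \cdot 24 = 72$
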